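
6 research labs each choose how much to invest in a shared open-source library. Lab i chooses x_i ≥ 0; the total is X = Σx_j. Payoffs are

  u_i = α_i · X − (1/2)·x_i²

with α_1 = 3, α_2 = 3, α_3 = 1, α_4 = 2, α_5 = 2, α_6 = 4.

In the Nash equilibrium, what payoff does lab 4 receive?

Lab i's FOC: ∂u_i/∂x_i = α_i − x_i = 0, so x_i* = α_i.
NE contributions = (3, 3, 1, 2, 2, 4); X = 15.
u_4 = α_4·X − ½·(x_4)² = 2·15 − ½·2² = 28.

28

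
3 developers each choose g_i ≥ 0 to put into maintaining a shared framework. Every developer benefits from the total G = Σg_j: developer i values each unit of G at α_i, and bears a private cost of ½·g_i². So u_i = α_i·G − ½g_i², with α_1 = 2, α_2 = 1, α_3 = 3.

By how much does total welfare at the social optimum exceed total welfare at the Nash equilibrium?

25

Developer i's FOC: ∂u_i/∂g_i = α_i − g_i = 0, so g_i* = α_i.
NE contributions = (2, 1, 3); G = 6.
W^NE = (Σα)·G − ½Σα_i² = 6² − ½·14 = 29.
Planner sets g_i = Σα_j = 6 for every i, so G^SO = 3·6 = 18.
W^SO = (Σα)·G^SO − ½·3·(Σα)² = (3/2)·6² = 54.
Deadweight loss = W^SO − W^NE = 25.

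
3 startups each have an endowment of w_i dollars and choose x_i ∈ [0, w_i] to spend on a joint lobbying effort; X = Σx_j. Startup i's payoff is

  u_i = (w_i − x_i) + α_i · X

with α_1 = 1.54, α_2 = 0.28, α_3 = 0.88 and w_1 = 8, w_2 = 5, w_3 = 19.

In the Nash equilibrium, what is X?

∂u_i/∂x_i = α_i − 1, so startup i contributes w_i if α_i > 1, else 0.
α_i > 1 for i ∈ {1}; NE contributions (8, 0, 0), X = 8.

8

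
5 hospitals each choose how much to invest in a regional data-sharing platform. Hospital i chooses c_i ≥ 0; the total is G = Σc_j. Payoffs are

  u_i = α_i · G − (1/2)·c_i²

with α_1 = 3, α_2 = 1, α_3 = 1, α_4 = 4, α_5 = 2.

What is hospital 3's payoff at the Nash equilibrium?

10.5

Hospital i's FOC: ∂u_i/∂c_i = α_i − c_i = 0, so c_i* = α_i.
NE contributions = (3, 1, 1, 4, 2); G = 11.
u_3 = α_3·G − ½·(c_3)² = 1·11 − ½·1² = 10.5.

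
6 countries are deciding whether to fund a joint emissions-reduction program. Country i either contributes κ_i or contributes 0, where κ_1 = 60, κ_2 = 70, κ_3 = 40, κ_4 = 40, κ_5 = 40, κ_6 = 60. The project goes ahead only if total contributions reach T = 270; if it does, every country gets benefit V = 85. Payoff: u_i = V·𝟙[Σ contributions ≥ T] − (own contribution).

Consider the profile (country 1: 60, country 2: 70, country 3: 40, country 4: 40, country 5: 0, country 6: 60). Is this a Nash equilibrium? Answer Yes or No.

Total = 270 ≥ 270: provided.
Country 1 (pledges 60, payoff 25): dropping to 0 → total 210, payoff 0. No gain.
Country 2 (pledges 70, payoff 15): dropping to 0 → total 200, payoff 0. No gain.
Country 3 (pledges 40, payoff 45): dropping to 0 → total 230, payoff 0. No gain.
Country 4 (pledges 40, payoff 45): dropping to 0 → total 230, payoff 0. No gain.
Country 5 (pledges 0, payoff 85): pledging 40 → total 310, payoff 45. No gain.
Country 6 (pledges 60, payoff 25): dropping to 0 → total 210, payoff 0. No gain.

Yes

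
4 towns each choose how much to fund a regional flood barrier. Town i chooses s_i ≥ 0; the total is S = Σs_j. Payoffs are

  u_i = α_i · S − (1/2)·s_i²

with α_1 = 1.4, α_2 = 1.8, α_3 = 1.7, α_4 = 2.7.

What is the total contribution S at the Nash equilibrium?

Town i's FOC: ∂u_i/∂s_i = α_i − s_i = 0, so s_i* = α_i.
NE contributions = (1.4, 1.8, 1.7, 2.7); S = 7.6.

7.6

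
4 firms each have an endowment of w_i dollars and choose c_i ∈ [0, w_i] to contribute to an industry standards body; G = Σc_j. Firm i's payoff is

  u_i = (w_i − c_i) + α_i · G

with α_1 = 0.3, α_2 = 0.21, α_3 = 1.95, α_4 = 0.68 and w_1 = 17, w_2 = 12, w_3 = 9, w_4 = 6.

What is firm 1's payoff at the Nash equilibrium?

∂u_i/∂c_i = α_i − 1, so firm i contributes w_i if α_i > 1, else 0.
α_i > 1 for i ∈ {3}; NE contributions (0, 0, 9, 0), G = 9.
u_1 = (17 − 0) + 0.3·9 = 19.7.

19.7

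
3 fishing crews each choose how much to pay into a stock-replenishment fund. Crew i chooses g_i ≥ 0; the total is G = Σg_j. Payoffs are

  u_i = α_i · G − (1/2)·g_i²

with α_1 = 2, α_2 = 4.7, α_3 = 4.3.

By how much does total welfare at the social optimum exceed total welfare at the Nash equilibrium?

Crew i's FOC: ∂u_i/∂g_i = α_i − g_i = 0, so g_i* = α_i.
NE contributions = (2, 4.7, 4.3); G = 11.
W^NE = (Σα)·G − ½Σα_i² = 11² − ½·44.58 = 98.71.
Planner sets g_i = Σα_j = 11 for every i, so G^SO = 3·11 = 33.
W^SO = (Σα)·G^SO − ½·3·(Σα)² = (3/2)·11² = 181.5.
Deadweight loss = W^SO − W^NE = 82.79.

82.79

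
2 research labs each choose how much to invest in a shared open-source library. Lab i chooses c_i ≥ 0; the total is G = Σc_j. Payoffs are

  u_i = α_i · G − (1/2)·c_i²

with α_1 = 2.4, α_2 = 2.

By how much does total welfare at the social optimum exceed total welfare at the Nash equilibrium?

Lab i's FOC: ∂u_i/∂c_i = α_i − c_i = 0, so c_i* = α_i.
NE contributions = (2.4, 2); G = 4.4.
W^NE = (Σα)·G − ½Σα_i² = 4.4² − ½·9.76 = 14.48.
Planner sets c_i = Σα_j = 4.4 for every i, so G^SO = 2·4.4 = 8.8.
W^SO = (Σα)·G^SO − ½·2·(Σα)² = (2/2)·4.4² = 19.36.
Deadweight loss = W^SO − W^NE = 4.88.

4.88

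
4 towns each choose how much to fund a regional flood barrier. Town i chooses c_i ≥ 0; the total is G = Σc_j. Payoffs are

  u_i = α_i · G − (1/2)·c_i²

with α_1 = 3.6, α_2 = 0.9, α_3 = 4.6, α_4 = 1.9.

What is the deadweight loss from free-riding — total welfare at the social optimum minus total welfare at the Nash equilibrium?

140.27

Town i's FOC: ∂u_i/∂c_i = α_i − c_i = 0, so c_i* = α_i.
NE contributions = (3.6, 0.9, 4.6, 1.9); G = 11.
W^NE = (Σα)·G − ½Σα_i² = 11² − ½·38.54 = 101.73.
Planner sets c_i = Σα_j = 11 for every i, so G^SO = 4·11 = 44.
W^SO = (Σα)·G^SO − ½·4·(Σα)² = (4/2)·11² = 242.
Deadweight loss = W^SO − W^NE = 140.27.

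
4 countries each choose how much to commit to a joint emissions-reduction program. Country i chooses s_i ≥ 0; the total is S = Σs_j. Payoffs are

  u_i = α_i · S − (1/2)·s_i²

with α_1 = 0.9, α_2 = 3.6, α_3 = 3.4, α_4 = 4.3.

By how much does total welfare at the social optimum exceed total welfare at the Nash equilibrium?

Country i's FOC: ∂u_i/∂s_i = α_i − s_i = 0, so s_i* = α_i.
NE contributions = (0.9, 3.6, 3.4, 4.3); S = 12.2.
W^NE = (Σα)·S − ½Σα_i² = 12.2² − ½·43.82 = 126.93.
Planner sets s_i = Σα_j = 12.2 for every i, so S^SO = 4·12.2 = 48.8.
W^SO = (Σα)·S^SO − ½·4·(Σα)² = (4/2)·12.2² = 297.68.
Deadweight loss = W^SO − W^NE = 170.75.

170.75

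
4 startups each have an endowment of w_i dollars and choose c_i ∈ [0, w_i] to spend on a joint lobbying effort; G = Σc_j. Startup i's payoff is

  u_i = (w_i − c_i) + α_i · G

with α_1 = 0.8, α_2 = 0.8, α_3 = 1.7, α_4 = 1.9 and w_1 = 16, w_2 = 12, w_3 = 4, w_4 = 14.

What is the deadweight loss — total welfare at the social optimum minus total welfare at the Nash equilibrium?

117.6

∂u_i/∂c_i = α_i − 1, so startup i contributes w_i if α_i > 1, else 0.
α_i > 1 for i ∈ {3, 4}; NE contributions (0, 0, 4, 14), G = 18.
W^NE = Σw_i − G^NE + (Σα_i)·G^NE = 46 + 4.2·18 = 121.6.
Planner: ∂(Σu_j)/∂c_i = Σα_j − 1 = 4.2 > 0, so everyone contributes w_i; G^SO = 46, W^SO = 46 + 4.2·46 = 239.2.
Deadweight loss = 117.6.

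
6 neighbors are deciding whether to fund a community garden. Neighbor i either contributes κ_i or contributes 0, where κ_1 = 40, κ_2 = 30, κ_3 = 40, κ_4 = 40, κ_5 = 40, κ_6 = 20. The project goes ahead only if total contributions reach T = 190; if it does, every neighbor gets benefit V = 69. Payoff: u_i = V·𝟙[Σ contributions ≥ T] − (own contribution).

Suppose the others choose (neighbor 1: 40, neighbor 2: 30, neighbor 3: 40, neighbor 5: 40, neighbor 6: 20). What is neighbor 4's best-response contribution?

40

Others' total = 170. Contributing 40 brings total to 210 ≥ 190: gain V − κ_4 = 29.
Best response: 40.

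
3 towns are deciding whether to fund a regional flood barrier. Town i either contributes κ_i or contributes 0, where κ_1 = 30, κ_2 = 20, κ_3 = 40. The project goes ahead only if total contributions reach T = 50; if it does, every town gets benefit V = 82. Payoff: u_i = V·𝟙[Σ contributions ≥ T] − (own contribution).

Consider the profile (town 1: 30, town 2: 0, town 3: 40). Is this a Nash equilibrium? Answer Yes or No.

Total = 70 ≥ 50: provided.
Town 1 (pledges 30, payoff 52): dropping to 0 → total 40, payoff 0. No gain.
Town 2 (pledges 0, payoff 82): pledging 20 → total 90, payoff 62. No gain.
Town 3 (pledges 40, payoff 42): dropping to 0 → total 30, payoff 0. No gain.

Yes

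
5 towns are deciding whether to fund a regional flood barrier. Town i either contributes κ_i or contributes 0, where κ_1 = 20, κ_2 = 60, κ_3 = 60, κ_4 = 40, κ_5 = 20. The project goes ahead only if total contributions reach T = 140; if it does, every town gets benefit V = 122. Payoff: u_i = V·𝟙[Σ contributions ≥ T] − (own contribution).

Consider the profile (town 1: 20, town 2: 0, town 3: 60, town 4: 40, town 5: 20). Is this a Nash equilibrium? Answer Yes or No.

Total = 140 ≥ 140: provided.
Town 1 (pledges 20, payoff 102): dropping to 0 → total 120, payoff 0. No gain.
Town 2 (pledges 0, payoff 122): pledging 60 → total 200, payoff 62. No gain.
Town 3 (pledges 60, payoff 62): dropping to 0 → total 80, payoff 0. No gain.
Town 4 (pledges 40, payoff 82): dropping to 0 → total 100, payoff 0. No gain.
Town 5 (pledges 20, payoff 102): dropping to 0 → total 120, payoff 0. No gain.

Yes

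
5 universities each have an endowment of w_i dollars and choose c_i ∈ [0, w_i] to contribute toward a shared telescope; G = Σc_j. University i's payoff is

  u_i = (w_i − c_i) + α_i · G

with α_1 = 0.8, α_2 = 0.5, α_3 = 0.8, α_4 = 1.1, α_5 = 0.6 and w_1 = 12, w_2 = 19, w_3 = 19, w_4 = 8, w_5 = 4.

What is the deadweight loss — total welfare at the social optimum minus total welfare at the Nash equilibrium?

151.2

∂u_i/∂c_i = α_i − 1, so university i contributes w_i if α_i > 1, else 0.
α_i > 1 for i ∈ {4}; NE contributions (0, 0, 0, 8, 0), G = 8.
W^NE = Σw_i − G^NE + (Σα_i)·G^NE = 62 + 2.8·8 = 84.4.
Planner: ∂(Σu_j)/∂c_i = Σα_j − 1 = 2.8 > 0, so everyone contributes w_i; G^SO = 62, W^SO = 62 + 2.8·62 = 235.6.
Deadweight loss = 151.2.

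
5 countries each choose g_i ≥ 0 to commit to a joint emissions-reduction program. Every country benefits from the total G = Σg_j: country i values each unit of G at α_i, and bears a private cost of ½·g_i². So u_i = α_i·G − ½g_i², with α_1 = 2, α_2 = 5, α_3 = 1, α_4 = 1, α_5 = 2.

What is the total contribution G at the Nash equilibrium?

Country i's FOC: ∂u_i/∂g_i = α_i − g_i = 0, so g_i* = α_i.
NE contributions = (2, 5, 1, 1, 2); G = 11.

11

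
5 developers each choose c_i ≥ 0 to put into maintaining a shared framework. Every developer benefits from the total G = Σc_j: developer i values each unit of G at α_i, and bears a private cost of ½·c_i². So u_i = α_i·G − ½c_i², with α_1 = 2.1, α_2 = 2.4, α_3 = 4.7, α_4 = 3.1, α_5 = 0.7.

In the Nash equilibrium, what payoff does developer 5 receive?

8.855

Developer i's FOC: ∂u_i/∂c_i = α_i − c_i = 0, so c_i* = α_i.
NE contributions = (2.1, 2.4, 4.7, 3.1, 0.7); G = 13.
u_5 = α_5·G − ½·(c_5)² = 0.7·13 − ½·0.7² = 8.855.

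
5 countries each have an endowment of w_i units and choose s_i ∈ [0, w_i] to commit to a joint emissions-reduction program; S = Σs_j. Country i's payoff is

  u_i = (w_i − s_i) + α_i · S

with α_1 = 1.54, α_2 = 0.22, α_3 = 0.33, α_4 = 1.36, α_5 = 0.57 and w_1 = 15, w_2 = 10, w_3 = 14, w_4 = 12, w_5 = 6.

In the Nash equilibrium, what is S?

∂u_i/∂s_i = α_i − 1, so country i contributes w_i if α_i > 1, else 0.
α_i > 1 for i ∈ {1, 4}; NE contributions (15, 0, 0, 12, 0), S = 27.

27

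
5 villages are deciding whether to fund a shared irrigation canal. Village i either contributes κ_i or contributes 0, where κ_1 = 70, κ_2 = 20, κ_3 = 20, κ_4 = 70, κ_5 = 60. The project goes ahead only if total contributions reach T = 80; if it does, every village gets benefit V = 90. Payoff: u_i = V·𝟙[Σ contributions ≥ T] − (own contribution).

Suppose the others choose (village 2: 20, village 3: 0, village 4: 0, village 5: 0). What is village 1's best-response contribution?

70

Others' total = 20. Contributing 70 brings total to 90 ≥ 80: gain V − κ_1 = 20.
Best response: 70.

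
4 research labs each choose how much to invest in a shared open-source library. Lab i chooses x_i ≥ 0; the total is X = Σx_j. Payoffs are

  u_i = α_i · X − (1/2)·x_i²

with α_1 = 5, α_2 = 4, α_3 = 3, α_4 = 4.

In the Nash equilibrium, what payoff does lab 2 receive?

Lab i's FOC: ∂u_i/∂x_i = α_i − x_i = 0, so x_i* = α_i.
NE contributions = (5, 4, 3, 4); X = 16.
u_2 = α_2·X − ½·(x_2)² = 4·16 − ½·4² = 56.

56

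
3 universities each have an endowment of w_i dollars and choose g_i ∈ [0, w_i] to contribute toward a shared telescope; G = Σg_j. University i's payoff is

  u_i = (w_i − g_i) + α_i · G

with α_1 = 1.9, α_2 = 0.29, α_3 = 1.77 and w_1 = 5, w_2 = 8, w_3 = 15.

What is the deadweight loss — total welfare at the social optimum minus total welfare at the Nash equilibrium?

23.68

∂u_i/∂g_i = α_i − 1, so university i contributes w_i if α_i > 1, else 0.
α_i > 1 for i ∈ {1, 3}; NE contributions (5, 0, 15), G = 20.
W^NE = Σw_i − G^NE + (Σα_i)·G^NE = 28 + 2.96·20 = 87.2.
Planner: ∂(Σu_j)/∂g_i = Σα_j − 1 = 2.96 > 0, so everyone contributes w_i; G^SO = 28, W^SO = 28 + 2.96·28 = 110.88.
Deadweight loss = 23.68.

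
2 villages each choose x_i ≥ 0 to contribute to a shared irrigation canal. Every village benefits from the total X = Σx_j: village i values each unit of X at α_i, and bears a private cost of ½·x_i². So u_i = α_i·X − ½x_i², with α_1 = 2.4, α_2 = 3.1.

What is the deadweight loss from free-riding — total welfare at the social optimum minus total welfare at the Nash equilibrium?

Village i's FOC: ∂u_i/∂x_i = α_i − x_i = 0, so x_i* = α_i.
NE contributions = (2.4, 3.1); X = 5.5.
W^NE = (Σα)·X − ½Σα_i² = 5.5² − ½·15.37 = 22.565.
Planner sets x_i = Σα_j = 5.5 for every i, so X^SO = 2·5.5 = 11.
W^SO = (Σα)·X^SO − ½·2·(Σα)² = (2/2)·5.5² = 30.25.
Deadweight loss = W^SO − W^NE = 7.685.

7.685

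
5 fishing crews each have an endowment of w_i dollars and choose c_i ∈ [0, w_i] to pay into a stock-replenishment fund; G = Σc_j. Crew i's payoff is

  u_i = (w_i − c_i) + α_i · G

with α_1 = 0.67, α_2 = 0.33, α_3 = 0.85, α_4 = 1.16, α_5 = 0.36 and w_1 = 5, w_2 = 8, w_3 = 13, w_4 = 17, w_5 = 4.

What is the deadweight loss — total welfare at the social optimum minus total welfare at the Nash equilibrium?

71.1

∂u_i/∂c_i = α_i − 1, so crew i contributes w_i if α_i > 1, else 0.
α_i > 1 for i ∈ {4}; NE contributions (0, 0, 0, 17, 0), G = 17.
W^NE = Σw_i − G^NE + (Σα_i)·G^NE = 47 + 2.37·17 = 87.29.
Planner: ∂(Σu_j)/∂c_i = Σα_j − 1 = 2.37 > 0, so everyone contributes w_i; G^SO = 47, W^SO = 47 + 2.37·47 = 158.39.
Deadweight loss = 71.1.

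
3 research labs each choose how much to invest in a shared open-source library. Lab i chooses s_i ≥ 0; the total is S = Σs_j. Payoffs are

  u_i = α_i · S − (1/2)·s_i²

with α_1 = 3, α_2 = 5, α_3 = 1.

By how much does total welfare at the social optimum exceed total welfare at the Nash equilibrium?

58

Lab i's FOC: ∂u_i/∂s_i = α_i − s_i = 0, so s_i* = α_i.
NE contributions = (3, 5, 1); S = 9.
W^NE = (Σα)·S − ½Σα_i² = 9² − ½·35 = 63.5.
Planner sets s_i = Σα_j = 9 for every i, so S^SO = 3·9 = 27.
W^SO = (Σα)·S^SO − ½·3·(Σα)² = (3/2)·9² = 121.5.
Deadweight loss = W^SO − W^NE = 58.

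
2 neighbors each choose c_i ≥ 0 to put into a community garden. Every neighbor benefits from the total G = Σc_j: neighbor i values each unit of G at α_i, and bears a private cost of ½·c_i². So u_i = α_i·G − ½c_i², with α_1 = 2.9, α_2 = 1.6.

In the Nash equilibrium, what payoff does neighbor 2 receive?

5.92

Neighbor i's FOC: ∂u_i/∂c_i = α_i − c_i = 0, so c_i* = α_i.
NE contributions = (2.9, 1.6); G = 4.5.
u_2 = α_2·G − ½·(c_2)² = 1.6·4.5 − ½·1.6² = 5.92.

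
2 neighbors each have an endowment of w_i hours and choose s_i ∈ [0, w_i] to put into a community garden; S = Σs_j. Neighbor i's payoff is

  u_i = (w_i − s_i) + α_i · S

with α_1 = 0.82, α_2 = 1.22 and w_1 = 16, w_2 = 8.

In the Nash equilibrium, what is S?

8

∂u_i/∂s_i = α_i − 1, so neighbor i contributes w_i if α_i > 1, else 0.
α_i > 1 for i ∈ {2}; NE contributions (0, 8), S = 8.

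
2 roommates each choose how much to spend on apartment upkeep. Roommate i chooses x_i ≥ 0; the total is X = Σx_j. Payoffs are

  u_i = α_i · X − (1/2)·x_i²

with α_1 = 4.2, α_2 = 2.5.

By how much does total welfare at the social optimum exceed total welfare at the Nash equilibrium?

11.945

Roommate i's FOC: ∂u_i/∂x_i = α_i − x_i = 0, so x_i* = α_i.
NE contributions = (4.2, 2.5); X = 6.7.
W^NE = (Σα)·X − ½Σα_i² = 6.7² − ½·23.89 = 32.945.
Planner sets x_i = Σα_j = 6.7 for every i, so X^SO = 2·6.7 = 13.4.
W^SO = (Σα)·X^SO − ½·2·(Σα)² = (2/2)·6.7² = 44.89.
Deadweight loss = W^SO − W^NE = 11.945.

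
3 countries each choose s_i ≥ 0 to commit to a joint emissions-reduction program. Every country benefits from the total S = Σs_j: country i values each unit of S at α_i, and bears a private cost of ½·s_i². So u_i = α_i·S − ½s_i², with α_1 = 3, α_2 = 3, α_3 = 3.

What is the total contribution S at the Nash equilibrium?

9

Country i's FOC: ∂u_i/∂s_i = α_i − s_i = 0, so s_i* = α_i.
NE contributions = (3, 3, 3); S = 9.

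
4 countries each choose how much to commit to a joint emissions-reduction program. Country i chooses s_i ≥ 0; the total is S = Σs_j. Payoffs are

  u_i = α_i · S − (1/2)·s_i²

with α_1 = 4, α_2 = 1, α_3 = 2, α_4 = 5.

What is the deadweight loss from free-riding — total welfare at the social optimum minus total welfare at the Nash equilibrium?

167

Country i's FOC: ∂u_i/∂s_i = α_i − s_i = 0, so s_i* = α_i.
NE contributions = (4, 1, 2, 5); S = 12.
W^NE = (Σα)·S − ½Σα_i² = 12² − ½·46 = 121.
Planner sets s_i = Σα_j = 12 for every i, so S^SO = 4·12 = 48.
W^SO = (Σα)·S^SO − ½·4·(Σα)² = (4/2)·12² = 288.
Deadweight loss = W^SO − W^NE = 167.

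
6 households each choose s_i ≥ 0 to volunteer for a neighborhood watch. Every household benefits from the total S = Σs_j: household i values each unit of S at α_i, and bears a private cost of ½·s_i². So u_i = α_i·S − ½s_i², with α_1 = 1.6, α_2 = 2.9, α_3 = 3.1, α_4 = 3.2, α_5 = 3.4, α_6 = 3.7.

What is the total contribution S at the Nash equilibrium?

17.9

Household i's FOC: ∂u_i/∂s_i = α_i − s_i = 0, so s_i* = α_i.
NE contributions = (1.6, 2.9, 3.1, 3.2, 3.4, 3.7); S = 17.9.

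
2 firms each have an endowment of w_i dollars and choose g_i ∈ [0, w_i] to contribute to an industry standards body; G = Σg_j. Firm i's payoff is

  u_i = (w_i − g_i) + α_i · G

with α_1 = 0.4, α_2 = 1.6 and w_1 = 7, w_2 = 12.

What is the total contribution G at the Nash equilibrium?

12

∂u_i/∂g_i = α_i − 1, so firm i contributes w_i if α_i > 1, else 0.
α_i > 1 for i ∈ {2}; NE contributions (0, 12), G = 12.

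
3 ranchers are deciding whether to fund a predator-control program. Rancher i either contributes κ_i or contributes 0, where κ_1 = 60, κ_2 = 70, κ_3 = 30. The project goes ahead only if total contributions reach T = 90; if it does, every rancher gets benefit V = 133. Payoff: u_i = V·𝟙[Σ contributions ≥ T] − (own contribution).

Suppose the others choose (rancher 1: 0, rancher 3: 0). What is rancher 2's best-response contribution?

Others' total = 0. Even contributing 70 gives 70 < 90: no benefit either way.
Best response: 0.

0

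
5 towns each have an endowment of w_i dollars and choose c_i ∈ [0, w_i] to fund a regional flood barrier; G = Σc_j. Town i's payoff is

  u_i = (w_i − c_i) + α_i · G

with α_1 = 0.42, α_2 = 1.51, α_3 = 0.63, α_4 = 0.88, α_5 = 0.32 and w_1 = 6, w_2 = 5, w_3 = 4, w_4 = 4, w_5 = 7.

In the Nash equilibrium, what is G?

∂u_i/∂c_i = α_i − 1, so town i contributes w_i if α_i > 1, else 0.
α_i > 1 for i ∈ {2}; NE contributions (0, 5, 0, 0, 0), G = 5.

5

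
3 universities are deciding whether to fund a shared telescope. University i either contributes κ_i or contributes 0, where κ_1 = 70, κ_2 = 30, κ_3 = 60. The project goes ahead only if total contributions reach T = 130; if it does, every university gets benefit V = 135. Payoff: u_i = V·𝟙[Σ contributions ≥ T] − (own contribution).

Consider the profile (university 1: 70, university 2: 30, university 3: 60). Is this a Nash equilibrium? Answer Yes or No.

No

Total = 160 ≥ 130: provided.
University 1 (pledges 70, payoff 65): dropping to 0 → total 90, payoff 0. No gain.
University 2 (pledges 30, payoff 105): dropping to 0 → total 130, payoff 135. Profitable deviation.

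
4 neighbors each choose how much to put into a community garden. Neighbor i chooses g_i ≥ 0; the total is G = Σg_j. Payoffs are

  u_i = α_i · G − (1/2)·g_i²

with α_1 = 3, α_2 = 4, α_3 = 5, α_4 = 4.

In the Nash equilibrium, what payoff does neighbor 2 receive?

Neighbor i's FOC: ∂u_i/∂g_i = α_i − g_i = 0, so g_i* = α_i.
NE contributions = (3, 4, 5, 4); G = 16.
u_2 = α_2·G − ½·(g_2)² = 4·16 − ½·4² = 56.

56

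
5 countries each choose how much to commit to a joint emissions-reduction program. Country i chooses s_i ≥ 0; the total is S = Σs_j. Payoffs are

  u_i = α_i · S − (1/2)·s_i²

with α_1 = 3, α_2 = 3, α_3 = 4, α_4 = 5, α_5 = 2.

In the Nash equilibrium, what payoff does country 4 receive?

72.5

Country i's FOC: ∂u_i/∂s_i = α_i − s_i = 0, so s_i* = α_i.
NE contributions = (3, 3, 4, 5, 2); S = 17.
u_4 = α_4·S − ½·(s_4)² = 5·17 − ½·5² = 72.5.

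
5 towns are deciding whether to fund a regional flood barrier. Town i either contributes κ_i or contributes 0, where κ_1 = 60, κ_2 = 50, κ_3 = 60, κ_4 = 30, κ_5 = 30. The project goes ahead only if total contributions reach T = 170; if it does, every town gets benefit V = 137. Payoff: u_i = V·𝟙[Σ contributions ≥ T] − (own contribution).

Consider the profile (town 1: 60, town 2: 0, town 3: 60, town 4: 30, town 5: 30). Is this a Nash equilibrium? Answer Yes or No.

Yes

Total = 180 ≥ 170: provided.
Town 1 (pledges 60, payoff 77): dropping to 0 → total 120, payoff 0. No gain.
Town 2 (pledges 0, payoff 137): pledging 50 → total 230, payoff 87. No gain.
Town 3 (pledges 60, payoff 77): dropping to 0 → total 120, payoff 0. No gain.
Town 4 (pledges 30, payoff 107): dropping to 0 → total 150, payoff 0. No gain.
Town 5 (pledges 30, payoff 107): dropping to 0 → total 150, payoff 0. No gain.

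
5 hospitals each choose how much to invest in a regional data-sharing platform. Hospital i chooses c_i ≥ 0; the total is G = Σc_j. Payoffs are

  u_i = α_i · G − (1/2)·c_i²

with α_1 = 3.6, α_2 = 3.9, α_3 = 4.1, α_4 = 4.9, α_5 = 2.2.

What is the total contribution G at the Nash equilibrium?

Hospital i's FOC: ∂u_i/∂c_i = α_i − c_i = 0, so c_i* = α_i.
NE contributions = (3.6, 3.9, 4.1, 4.9, 2.2); G = 18.7.

18.7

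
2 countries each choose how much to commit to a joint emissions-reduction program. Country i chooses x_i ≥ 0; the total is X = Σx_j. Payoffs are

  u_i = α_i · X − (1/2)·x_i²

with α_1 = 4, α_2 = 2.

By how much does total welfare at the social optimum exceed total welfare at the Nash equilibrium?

Country i's FOC: ∂u_i/∂x_i = α_i − x_i = 0, so x_i* = α_i.
NE contributions = (4, 2); X = 6.
W^NE = (Σα)·X − ½Σα_i² = 6² − ½·20 = 26.
Planner sets x_i = Σα_j = 6 for every i, so X^SO = 2·6 = 12.
W^SO = (Σα)·X^SO − ½·2·(Σα)² = (2/2)·6² = 36.
Deadweight loss = W^SO − W^NE = 10.

10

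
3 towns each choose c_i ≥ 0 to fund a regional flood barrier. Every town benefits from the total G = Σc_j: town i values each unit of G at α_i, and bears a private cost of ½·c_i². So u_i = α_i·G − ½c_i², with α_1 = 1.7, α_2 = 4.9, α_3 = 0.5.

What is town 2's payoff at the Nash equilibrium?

22.785

Town i's FOC: ∂u_i/∂c_i = α_i − c_i = 0, so c_i* = α_i.
NE contributions = (1.7, 4.9, 0.5); G = 7.1.
u_2 = α_2·G − ½·(c_2)² = 4.9·7.1 − ½·4.9² = 22.785.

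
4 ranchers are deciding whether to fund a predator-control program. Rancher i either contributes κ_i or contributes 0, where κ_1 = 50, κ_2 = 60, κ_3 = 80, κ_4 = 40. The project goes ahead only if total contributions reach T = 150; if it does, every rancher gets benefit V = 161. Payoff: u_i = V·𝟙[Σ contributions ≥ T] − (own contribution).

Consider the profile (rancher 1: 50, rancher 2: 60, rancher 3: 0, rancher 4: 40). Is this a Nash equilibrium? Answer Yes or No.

Yes

Total = 150 ≥ 150: provided.
Rancher 1 (pledges 50, payoff 111): dropping to 0 → total 100, payoff 0. No gain.
Rancher 2 (pledges 60, payoff 101): dropping to 0 → total 90, payoff 0. No gain.
Rancher 3 (pledges 0, payoff 161): pledging 80 → total 230, payoff 81. No gain.
Rancher 4 (pledges 40, payoff 121): dropping to 0 → total 110, payoff 0. No gain.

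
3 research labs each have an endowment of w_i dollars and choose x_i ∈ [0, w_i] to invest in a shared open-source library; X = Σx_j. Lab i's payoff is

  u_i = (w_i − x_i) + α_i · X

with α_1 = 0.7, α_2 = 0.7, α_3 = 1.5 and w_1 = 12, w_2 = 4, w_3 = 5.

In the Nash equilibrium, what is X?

5

∂u_i/∂x_i = α_i − 1, so lab i contributes w_i if α_i > 1, else 0.
α_i > 1 for i ∈ {3}; NE contributions (0, 0, 5), X = 5.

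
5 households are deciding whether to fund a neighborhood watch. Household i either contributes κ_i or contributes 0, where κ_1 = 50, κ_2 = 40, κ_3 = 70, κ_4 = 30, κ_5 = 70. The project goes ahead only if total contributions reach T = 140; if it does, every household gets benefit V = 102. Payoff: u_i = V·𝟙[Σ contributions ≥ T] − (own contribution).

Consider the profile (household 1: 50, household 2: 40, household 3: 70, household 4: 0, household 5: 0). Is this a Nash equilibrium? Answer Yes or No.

Total = 160 ≥ 140: provided.
Household 1 (pledges 50, payoff 52): dropping to 0 → total 110, payoff 0. No gain.
Household 2 (pledges 40, payoff 62): dropping to 0 → total 120, payoff 0. No gain.
Household 3 (pledges 70, payoff 32): dropping to 0 → total 90, payoff 0. No gain.
Household 4 (pledges 0, payoff 102): pledging 30 → total 190, payoff 72. No gain.
Household 5 (pledges 0, payoff 102): pledging 70 → total 230, payoff 32. No gain.

Yes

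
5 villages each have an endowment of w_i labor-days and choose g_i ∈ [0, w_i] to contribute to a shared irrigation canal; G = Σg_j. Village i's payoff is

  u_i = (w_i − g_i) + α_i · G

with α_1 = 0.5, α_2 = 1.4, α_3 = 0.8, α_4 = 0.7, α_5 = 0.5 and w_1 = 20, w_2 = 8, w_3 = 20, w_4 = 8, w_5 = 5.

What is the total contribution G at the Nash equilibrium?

∂u_i/∂g_i = α_i − 1, so village i contributes w_i if α_i > 1, else 0.
α_i > 1 for i ∈ {2}; NE contributions (0, 8, 0, 0, 0), G = 8.

8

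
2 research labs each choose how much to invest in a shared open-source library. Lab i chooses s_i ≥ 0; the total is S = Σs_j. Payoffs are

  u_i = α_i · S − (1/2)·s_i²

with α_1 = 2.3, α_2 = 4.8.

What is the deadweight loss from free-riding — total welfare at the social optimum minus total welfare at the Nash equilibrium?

Lab i's FOC: ∂u_i/∂s_i = α_i − s_i = 0, so s_i* = α_i.
NE contributions = (2.3, 4.8); S = 7.1.
W^NE = (Σα)·S − ½Σα_i² = 7.1² − ½·28.33 = 36.245.
Planner sets s_i = Σα_j = 7.1 for every i, so S^SO = 2·7.1 = 14.2.
W^SO = (Σα)·S^SO − ½·2·(Σα)² = (2/2)·7.1² = 50.41.
Deadweight loss = W^SO − W^NE = 14.165.

14.165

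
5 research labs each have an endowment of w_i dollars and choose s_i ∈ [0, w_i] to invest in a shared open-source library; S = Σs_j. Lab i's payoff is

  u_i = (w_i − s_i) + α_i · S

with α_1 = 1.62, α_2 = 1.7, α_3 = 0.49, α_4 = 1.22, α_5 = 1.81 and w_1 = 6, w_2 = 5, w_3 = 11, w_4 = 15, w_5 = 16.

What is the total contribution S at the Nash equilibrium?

∂u_i/∂s_i = α_i − 1, so lab i contributes w_i if α_i > 1, else 0.
α_i > 1 for i ∈ {1, 2, 4, 5}; NE contributions (6, 5, 0, 15, 16), S = 42.

42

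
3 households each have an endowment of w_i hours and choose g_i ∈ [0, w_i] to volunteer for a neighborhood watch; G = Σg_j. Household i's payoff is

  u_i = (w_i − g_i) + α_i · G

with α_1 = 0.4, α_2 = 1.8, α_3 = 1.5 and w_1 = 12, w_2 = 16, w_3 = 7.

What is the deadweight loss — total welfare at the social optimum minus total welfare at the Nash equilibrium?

∂u_i/∂g_i = α_i − 1, so household i contributes w_i if α_i > 1, else 0.
α_i > 1 for i ∈ {2, 3}; NE contributions (0, 16, 7), G = 23.
W^NE = Σw_i − G^NE + (Σα_i)·G^NE = 35 + 2.7·23 = 97.1.
Planner: ∂(Σu_j)/∂g_i = Σα_j − 1 = 2.7 > 0, so everyone contributes w_i; G^SO = 35, W^SO = 35 + 2.7·35 = 129.5.
Deadweight loss = 32.4.

32.4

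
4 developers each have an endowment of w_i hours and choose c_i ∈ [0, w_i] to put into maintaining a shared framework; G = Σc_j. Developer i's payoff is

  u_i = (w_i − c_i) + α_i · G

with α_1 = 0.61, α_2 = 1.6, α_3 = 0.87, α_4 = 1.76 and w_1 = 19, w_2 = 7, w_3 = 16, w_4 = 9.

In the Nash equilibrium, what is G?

∂u_i/∂c_i = α_i − 1, so developer i contributes w_i if α_i > 1, else 0.
α_i > 1 for i ∈ {2, 4}; NE contributions (0, 7, 0, 9), G = 16.

16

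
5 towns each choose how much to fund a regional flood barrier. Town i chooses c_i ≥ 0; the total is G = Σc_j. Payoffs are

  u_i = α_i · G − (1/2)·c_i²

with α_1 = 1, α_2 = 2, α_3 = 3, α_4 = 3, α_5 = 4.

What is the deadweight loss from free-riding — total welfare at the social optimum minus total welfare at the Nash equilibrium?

273

Town i's FOC: ∂u_i/∂c_i = α_i − c_i = 0, so c_i* = α_i.
NE contributions = (1, 2, 3, 3, 4); G = 13.
W^NE = (Σα)·G − ½Σα_i² = 13² − ½·39 = 149.5.
Planner sets c_i = Σα_j = 13 for every i, so G^SO = 5·13 = 65.
W^SO = (Σα)·G^SO − ½·5·(Σα)² = (5/2)·13² = 422.5.
Deadweight loss = W^SO − W^NE = 273.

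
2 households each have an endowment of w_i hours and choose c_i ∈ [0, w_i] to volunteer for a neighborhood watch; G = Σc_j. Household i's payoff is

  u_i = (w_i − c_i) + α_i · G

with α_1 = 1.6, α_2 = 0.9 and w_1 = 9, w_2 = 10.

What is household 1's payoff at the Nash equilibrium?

∂u_i/∂c_i = α_i − 1, so household i contributes w_i if α_i > 1, else 0.
α_i > 1 for i ∈ {1}; NE contributions (9, 0), G = 9.
u_1 = (9 − 9) + 1.6·9 = 14.4.

14.4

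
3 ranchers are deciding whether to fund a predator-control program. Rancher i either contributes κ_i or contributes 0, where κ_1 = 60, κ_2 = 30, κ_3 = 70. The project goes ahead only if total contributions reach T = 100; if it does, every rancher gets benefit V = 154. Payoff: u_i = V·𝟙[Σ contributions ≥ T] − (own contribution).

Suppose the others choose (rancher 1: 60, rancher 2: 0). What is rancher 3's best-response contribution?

70

Others' total = 60. Contributing 70 brings total to 130 ≥ 100: gain V − κ_3 = 84.
Best response: 70.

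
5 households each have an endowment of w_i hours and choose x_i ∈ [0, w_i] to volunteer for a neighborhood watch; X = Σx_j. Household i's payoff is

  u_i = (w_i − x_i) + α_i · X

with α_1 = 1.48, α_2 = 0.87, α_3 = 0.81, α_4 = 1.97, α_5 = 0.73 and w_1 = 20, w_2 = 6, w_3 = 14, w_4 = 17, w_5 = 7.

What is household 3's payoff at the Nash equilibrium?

43.97

∂u_i/∂x_i = α_i − 1, so household i contributes w_i if α_i > 1, else 0.
α_i > 1 for i ∈ {1, 4}; NE contributions (20, 0, 0, 17, 0), X = 37.
u_3 = (14 − 0) + 0.81·37 = 43.97.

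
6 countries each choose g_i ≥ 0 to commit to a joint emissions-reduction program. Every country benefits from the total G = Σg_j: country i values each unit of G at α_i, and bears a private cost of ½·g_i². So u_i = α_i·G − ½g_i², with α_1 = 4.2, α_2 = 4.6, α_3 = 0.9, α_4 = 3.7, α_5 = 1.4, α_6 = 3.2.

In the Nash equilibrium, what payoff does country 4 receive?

Country i's FOC: ∂u_i/∂g_i = α_i − g_i = 0, so g_i* = α_i.
NE contributions = (4.2, 4.6, 0.9, 3.7, 1.4, 3.2); G = 18.
u_4 = α_4·G − ½·(g_4)² = 3.7·18 − ½·3.7² = 59.755.

59.755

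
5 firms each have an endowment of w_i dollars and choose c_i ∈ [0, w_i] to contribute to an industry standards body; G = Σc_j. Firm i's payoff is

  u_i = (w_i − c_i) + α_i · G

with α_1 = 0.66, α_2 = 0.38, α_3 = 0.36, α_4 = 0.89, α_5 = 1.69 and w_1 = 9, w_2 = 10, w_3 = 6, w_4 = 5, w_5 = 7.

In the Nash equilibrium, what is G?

7

∂u_i/∂c_i = α_i − 1, so firm i contributes w_i if α_i > 1, else 0.
α_i > 1 for i ∈ {5}; NE contributions (0, 0, 0, 0, 7), G = 7.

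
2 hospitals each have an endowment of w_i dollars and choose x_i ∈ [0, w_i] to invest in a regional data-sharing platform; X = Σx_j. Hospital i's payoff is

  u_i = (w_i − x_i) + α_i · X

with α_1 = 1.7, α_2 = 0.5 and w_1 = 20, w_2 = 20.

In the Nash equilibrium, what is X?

20

∂u_i/∂x_i = α_i − 1, so hospital i contributes w_i if α_i > 1, else 0.
α_i > 1 for i ∈ {1}; NE contributions (20, 0), X = 20.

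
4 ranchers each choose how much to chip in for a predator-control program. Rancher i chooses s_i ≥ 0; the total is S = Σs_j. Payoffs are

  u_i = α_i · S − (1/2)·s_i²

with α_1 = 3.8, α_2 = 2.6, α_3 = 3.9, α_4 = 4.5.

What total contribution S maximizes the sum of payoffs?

Planner FOC: ∂(Σu_j)/∂s_i = (Σα_j) − s_i = 0, so s_i^SO = Σα_j = 14.8 for every i; S^SO = 59.2.

59.2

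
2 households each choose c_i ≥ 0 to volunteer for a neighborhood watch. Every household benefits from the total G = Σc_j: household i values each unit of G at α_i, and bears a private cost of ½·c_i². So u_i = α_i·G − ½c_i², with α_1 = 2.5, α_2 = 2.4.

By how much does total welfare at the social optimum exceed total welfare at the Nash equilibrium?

6.005

Household i's FOC: ∂u_i/∂c_i = α_i − c_i = 0, so c_i* = α_i.
NE contributions = (2.5, 2.4); G = 4.9.
W^NE = (Σα)·G − ½Σα_i² = 4.9² − ½·12.01 = 18.005.
Planner sets c_i = Σα_j = 4.9 for every i, so G^SO = 2·4.9 = 9.8.
W^SO = (Σα)·G^SO − ½·2·(Σα)² = (2/2)·4.9² = 24.01.
Deadweight loss = W^SO − W^NE = 6.005.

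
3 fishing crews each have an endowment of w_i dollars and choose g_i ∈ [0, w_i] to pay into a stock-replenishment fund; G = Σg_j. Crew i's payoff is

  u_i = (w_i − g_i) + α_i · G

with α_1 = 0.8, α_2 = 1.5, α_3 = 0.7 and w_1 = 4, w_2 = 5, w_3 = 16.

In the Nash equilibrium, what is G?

5

∂u_i/∂g_i = α_i − 1, so crew i contributes w_i if α_i > 1, else 0.
α_i > 1 for i ∈ {2}; NE contributions (0, 5, 0), G = 5.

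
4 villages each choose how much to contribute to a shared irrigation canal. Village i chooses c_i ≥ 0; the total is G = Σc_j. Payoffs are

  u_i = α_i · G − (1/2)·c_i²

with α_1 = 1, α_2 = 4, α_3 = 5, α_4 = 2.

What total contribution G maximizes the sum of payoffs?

Planner FOC: ∂(Σu_j)/∂c_i = (Σα_j) − c_i = 0, so c_i^SO = Σα_j = 12 for every i; G^SO = 48.

48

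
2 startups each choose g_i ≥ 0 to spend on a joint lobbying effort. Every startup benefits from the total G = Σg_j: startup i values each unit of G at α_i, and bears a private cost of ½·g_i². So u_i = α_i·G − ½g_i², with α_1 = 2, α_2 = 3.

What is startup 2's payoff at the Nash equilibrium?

Startup i's FOC: ∂u_i/∂g_i = α_i − g_i = 0, so g_i* = α_i.
NE contributions = (2, 3); G = 5.
u_2 = α_2·G − ½·(g_2)² = 3·5 − ½·3² = 10.5.

10.5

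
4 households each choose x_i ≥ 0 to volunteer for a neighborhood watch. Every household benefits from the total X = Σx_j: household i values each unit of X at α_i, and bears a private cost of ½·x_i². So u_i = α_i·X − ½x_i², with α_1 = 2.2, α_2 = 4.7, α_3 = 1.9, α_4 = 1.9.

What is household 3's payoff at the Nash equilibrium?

18.525

Household i's FOC: ∂u_i/∂x_i = α_i − x_i = 0, so x_i* = α_i.
NE contributions = (2.2, 4.7, 1.9, 1.9); X = 10.7.
u_3 = α_3·X − ½·(x_3)² = 1.9·10.7 − ½·1.9² = 18.525.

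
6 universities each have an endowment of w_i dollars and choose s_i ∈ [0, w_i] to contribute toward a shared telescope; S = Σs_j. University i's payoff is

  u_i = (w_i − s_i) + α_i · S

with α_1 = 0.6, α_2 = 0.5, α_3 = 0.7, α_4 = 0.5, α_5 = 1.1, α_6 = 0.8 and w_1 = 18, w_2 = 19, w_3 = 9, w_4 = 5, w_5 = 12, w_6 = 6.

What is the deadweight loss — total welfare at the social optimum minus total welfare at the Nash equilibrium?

182.4

∂u_i/∂s_i = α_i − 1, so university i contributes w_i if α_i > 1, else 0.
α_i > 1 for i ∈ {5}; NE contributions (0, 0, 0, 0, 12, 0), S = 12.
W^NE = Σw_i − S^NE + (Σα_i)·S^NE = 69 + 3.2·12 = 107.4.
Planner: ∂(Σu_j)/∂s_i = Σα_j − 1 = 3.2 > 0, so everyone contributes w_i; S^SO = 69, W^SO = 69 + 3.2·69 = 289.8.
Deadweight loss = 182.4.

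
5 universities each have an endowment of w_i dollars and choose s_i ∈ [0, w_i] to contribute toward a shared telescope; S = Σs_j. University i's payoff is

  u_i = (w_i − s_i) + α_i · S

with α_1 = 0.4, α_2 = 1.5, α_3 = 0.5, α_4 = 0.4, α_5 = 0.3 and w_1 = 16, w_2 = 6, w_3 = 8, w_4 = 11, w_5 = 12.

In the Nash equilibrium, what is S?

∂u_i/∂s_i = α_i − 1, so university i contributes w_i if α_i > 1, else 0.
α_i > 1 for i ∈ {2}; NE contributions (0, 6, 0, 0, 0), S = 6.

6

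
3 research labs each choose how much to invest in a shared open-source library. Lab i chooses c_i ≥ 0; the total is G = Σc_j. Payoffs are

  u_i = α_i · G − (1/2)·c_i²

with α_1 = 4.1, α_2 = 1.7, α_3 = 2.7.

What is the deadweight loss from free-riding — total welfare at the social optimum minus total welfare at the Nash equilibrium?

Lab i's FOC: ∂u_i/∂c_i = α_i − c_i = 0, so c_i* = α_i.
NE contributions = (4.1, 1.7, 2.7); G = 8.5.
W^NE = (Σα)·G − ½Σα_i² = 8.5² − ½·26.99 = 58.755.
Planner sets c_i = Σα_j = 8.5 for every i, so G^SO = 3·8.5 = 25.5.
W^SO = (Σα)·G^SO − ½·3·(Σα)² = (3/2)·8.5² = 108.375.
Deadweight loss = W^SO − W^NE = 49.62.

49.62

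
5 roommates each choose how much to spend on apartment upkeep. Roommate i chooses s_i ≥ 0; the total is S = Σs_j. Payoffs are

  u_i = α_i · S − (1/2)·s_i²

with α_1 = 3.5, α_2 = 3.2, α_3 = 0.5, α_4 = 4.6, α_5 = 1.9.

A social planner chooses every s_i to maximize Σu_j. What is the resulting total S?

68.5

Planner FOC: ∂(Σu_j)/∂s_i = (Σα_j) − s_i = 0, so s_i^SO = Σα_j = 13.7 for every i; S^SO = 68.5.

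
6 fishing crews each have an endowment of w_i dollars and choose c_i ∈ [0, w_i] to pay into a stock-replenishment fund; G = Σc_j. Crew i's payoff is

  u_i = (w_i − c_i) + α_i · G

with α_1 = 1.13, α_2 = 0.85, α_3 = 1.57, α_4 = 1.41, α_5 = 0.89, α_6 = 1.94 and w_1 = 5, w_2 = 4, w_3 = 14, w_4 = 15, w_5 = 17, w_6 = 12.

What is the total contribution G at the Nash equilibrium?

46

∂u_i/∂c_i = α_i − 1, so crew i contributes w_i if α_i > 1, else 0.
α_i > 1 for i ∈ {1, 3, 4, 6}; NE contributions (5, 0, 14, 15, 0, 12), G = 46.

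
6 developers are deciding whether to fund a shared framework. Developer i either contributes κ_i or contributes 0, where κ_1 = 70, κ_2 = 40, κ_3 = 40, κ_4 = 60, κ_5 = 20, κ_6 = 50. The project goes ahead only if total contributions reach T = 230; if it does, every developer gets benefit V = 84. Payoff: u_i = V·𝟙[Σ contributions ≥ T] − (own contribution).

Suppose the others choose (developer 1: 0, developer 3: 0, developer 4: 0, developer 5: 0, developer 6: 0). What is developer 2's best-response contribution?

Others' total = 0. Even contributing 40 gives 40 < 230: no benefit either way.
Best response: 0.

0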